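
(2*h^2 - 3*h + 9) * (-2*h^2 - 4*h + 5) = -4*h^4 - 2*h^3 + 4*h^2 - 51*h + 45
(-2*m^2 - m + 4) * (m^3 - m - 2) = -2*m^5 - m^4 + 6*m^3 + 5*m^2 - 2*m - 8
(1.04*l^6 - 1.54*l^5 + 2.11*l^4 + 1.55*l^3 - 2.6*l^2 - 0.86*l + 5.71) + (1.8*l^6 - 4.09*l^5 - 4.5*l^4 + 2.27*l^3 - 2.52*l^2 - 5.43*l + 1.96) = 2.84*l^6 - 5.63*l^5 - 2.39*l^4 + 3.82*l^3 - 5.12*l^2 - 6.29*l + 7.67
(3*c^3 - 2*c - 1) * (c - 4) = 3*c^4 - 12*c^3 - 2*c^2 + 7*c + 4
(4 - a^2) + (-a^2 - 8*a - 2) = -2*a^2 - 8*a + 2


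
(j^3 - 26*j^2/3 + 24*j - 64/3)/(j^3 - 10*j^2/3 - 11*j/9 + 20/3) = 3*(3*j^3 - 26*j^2 + 72*j - 64)/(9*j^3 - 30*j^2 - 11*j + 60)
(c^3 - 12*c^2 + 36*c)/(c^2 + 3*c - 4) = c*(c^2 - 12*c + 36)/(c^2 + 3*c - 4)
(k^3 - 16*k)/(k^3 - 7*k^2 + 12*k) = (k + 4)/(k - 3)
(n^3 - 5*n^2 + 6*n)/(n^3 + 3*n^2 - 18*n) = (n - 2)/(n + 6)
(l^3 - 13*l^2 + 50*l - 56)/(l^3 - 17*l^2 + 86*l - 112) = (l - 4)/(l - 8)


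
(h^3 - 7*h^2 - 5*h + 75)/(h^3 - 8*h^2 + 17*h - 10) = (h^2 - 2*h - 15)/(h^2 - 3*h + 2)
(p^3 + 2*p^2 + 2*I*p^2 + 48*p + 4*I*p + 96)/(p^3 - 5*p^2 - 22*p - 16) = (p^2 + 2*I*p + 48)/(p^2 - 7*p - 8)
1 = 1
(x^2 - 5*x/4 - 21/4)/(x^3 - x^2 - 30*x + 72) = (x + 7/4)/(x^2 + 2*x - 24)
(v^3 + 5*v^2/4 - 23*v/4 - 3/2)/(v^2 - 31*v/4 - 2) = (v^2 + v - 6)/(v - 8)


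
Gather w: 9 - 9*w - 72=-9*w - 63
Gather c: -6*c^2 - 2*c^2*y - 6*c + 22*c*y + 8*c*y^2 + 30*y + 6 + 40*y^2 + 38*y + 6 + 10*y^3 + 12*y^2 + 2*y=c^2*(-2*y - 6) + c*(8*y^2 + 22*y - 6) + 10*y^3 + 52*y^2 + 70*y + 12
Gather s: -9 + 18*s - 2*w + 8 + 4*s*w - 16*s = s*(4*w + 2) - 2*w - 1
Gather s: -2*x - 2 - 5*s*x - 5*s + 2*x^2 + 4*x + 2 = s*(-5*x - 5) + 2*x^2 + 2*x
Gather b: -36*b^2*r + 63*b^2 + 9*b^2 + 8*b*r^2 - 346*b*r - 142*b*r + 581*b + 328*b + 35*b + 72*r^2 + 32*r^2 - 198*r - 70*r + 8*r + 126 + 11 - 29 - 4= b^2*(72 - 36*r) + b*(8*r^2 - 488*r + 944) + 104*r^2 - 260*r + 104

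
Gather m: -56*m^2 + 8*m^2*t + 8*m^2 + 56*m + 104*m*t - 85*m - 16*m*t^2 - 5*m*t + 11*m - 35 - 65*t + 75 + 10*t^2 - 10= m^2*(8*t - 48) + m*(-16*t^2 + 99*t - 18) + 10*t^2 - 65*t + 30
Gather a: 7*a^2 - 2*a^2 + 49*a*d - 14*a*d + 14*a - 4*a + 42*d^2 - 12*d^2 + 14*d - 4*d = 5*a^2 + a*(35*d + 10) + 30*d^2 + 10*d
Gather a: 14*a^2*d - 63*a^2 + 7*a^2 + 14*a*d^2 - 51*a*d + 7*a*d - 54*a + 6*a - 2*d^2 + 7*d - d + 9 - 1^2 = a^2*(14*d - 56) + a*(14*d^2 - 44*d - 48) - 2*d^2 + 6*d + 8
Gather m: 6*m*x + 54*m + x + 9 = m*(6*x + 54) + x + 9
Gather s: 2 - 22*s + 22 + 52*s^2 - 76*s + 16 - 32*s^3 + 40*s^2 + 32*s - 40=-32*s^3 + 92*s^2 - 66*s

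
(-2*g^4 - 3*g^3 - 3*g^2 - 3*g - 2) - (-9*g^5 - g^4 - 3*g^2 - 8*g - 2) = 9*g^5 - g^4 - 3*g^3 + 5*g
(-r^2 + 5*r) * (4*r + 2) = -4*r^3 + 18*r^2 + 10*r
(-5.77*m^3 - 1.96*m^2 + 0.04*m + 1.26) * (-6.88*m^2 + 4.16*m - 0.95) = 39.6976*m^5 - 10.5184*m^4 - 2.9473*m^3 - 6.6404*m^2 + 5.2036*m - 1.197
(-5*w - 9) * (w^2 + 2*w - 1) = -5*w^3 - 19*w^2 - 13*w + 9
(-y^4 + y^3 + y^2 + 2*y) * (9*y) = -9*y^5 + 9*y^4 + 9*y^3 + 18*y^2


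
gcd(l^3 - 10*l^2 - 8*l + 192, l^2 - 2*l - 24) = l^2 - 2*l - 24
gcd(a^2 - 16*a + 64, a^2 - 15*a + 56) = a - 8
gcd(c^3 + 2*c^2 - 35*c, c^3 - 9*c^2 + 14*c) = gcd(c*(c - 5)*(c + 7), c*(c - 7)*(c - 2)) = c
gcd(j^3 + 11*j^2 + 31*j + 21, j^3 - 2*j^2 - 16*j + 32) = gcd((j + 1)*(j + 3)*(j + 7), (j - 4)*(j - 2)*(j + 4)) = 1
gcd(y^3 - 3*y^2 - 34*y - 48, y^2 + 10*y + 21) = y + 3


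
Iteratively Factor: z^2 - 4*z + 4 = (z - 2)*(z - 2)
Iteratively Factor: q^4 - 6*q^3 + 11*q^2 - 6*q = (q - 2)*(q^3 - 4*q^2 + 3*q) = q*(q - 2)*(q^2 - 4*q + 3) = q*(q - 3)*(q - 2)*(q - 1)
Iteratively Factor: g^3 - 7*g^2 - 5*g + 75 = (g - 5)*(g^2 - 2*g - 15) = (g - 5)^2*(g + 3)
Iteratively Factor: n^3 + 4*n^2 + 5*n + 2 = (n + 1)*(n^2 + 3*n + 2) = (n + 1)*(n + 2)*(n + 1)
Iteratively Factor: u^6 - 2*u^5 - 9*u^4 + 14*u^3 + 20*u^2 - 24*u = (u - 1)*(u^5 - u^4 - 10*u^3 + 4*u^2 + 24*u) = u*(u - 1)*(u^4 - u^3 - 10*u^2 + 4*u + 24) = u*(u - 2)*(u - 1)*(u^3 + u^2 - 8*u - 12) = u*(u - 2)*(u - 1)*(u + 2)*(u^2 - u - 6) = u*(u - 2)*(u - 1)*(u + 2)^2*(u - 3)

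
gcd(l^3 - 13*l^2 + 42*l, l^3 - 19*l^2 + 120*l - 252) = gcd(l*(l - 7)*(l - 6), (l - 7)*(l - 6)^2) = l^2 - 13*l + 42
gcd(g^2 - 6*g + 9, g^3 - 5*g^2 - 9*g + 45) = g - 3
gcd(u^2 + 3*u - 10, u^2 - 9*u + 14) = u - 2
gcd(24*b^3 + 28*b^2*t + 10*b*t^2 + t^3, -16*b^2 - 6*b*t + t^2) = 2*b + t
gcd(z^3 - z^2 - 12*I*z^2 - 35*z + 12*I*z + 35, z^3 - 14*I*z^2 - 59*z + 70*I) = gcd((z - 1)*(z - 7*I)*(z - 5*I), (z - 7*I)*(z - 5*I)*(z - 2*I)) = z^2 - 12*I*z - 35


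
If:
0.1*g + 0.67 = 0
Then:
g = -6.70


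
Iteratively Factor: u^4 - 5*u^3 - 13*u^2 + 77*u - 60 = (u + 4)*(u^3 - 9*u^2 + 23*u - 15) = (u - 1)*(u + 4)*(u^2 - 8*u + 15) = (u - 5)*(u - 1)*(u + 4)*(u - 3)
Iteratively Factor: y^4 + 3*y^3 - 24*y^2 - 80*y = (y - 5)*(y^3 + 8*y^2 + 16*y) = (y - 5)*(y + 4)*(y^2 + 4*y) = y*(y - 5)*(y + 4)*(y + 4)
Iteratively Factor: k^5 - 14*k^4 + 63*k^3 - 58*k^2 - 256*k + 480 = (k - 3)*(k^4 - 11*k^3 + 30*k^2 + 32*k - 160) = (k - 4)*(k - 3)*(k^3 - 7*k^2 + 2*k + 40) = (k - 5)*(k - 4)*(k - 3)*(k^2 - 2*k - 8) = (k - 5)*(k - 4)^2*(k - 3)*(k + 2)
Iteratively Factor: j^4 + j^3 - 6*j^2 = (j + 3)*(j^3 - 2*j^2) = j*(j + 3)*(j^2 - 2*j) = j^2*(j + 3)*(j - 2)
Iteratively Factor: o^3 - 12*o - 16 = (o - 4)*(o^2 + 4*o + 4) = (o - 4)*(o + 2)*(o + 2)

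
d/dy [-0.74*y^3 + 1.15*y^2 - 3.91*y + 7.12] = -2.22*y^2 + 2.3*y - 3.91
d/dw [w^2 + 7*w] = 2*w + 7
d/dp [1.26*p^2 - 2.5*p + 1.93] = 2.52*p - 2.5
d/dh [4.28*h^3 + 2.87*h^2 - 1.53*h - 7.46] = 12.84*h^2 + 5.74*h - 1.53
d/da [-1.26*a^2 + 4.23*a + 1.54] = 4.23 - 2.52*a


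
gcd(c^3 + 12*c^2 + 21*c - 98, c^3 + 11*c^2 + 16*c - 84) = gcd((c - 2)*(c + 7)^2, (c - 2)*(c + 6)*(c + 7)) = c^2 + 5*c - 14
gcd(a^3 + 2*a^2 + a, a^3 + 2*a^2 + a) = a^3 + 2*a^2 + a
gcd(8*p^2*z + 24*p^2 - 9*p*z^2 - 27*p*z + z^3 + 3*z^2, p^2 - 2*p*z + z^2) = -p + z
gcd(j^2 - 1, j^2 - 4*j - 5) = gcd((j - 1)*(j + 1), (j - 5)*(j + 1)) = j + 1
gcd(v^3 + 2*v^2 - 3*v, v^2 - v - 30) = 1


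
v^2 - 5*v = v*(v - 5)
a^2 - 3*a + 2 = (a - 2)*(a - 1)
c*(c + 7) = c^2 + 7*c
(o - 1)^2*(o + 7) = o^3 + 5*o^2 - 13*o + 7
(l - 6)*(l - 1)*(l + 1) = l^3 - 6*l^2 - l + 6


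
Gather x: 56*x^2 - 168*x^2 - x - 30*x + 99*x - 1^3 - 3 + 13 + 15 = -112*x^2 + 68*x + 24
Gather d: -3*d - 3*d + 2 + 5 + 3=10 - 6*d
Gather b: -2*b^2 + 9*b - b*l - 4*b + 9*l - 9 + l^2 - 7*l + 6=-2*b^2 + b*(5 - l) + l^2 + 2*l - 3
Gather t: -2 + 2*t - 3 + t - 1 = 3*t - 6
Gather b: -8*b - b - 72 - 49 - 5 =-9*b - 126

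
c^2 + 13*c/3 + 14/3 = (c + 2)*(c + 7/3)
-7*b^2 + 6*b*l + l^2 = (-b + l)*(7*b + l)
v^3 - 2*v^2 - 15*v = v*(v - 5)*(v + 3)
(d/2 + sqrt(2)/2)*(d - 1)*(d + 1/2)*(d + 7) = d^4/2 + sqrt(2)*d^3/2 + 13*d^3/4 - 2*d^2 + 13*sqrt(2)*d^2/4 - 2*sqrt(2)*d - 7*d/4 - 7*sqrt(2)/4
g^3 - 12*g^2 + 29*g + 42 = (g - 7)*(g - 6)*(g + 1)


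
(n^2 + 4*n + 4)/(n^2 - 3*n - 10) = (n + 2)/(n - 5)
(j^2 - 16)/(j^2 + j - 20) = (j + 4)/(j + 5)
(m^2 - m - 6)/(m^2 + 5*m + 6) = (m - 3)/(m + 3)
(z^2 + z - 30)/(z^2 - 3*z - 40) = (-z^2 - z + 30)/(-z^2 + 3*z + 40)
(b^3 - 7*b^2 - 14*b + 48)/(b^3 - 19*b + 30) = (b^2 - 5*b - 24)/(b^2 + 2*b - 15)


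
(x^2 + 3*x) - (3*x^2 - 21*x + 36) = -2*x^2 + 24*x - 36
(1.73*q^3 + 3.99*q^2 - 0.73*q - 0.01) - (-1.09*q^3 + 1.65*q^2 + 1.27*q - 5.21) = 2.82*q^3 + 2.34*q^2 - 2.0*q + 5.2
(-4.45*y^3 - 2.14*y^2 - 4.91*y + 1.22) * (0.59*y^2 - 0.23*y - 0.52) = -2.6255*y^5 - 0.2391*y^4 - 0.0906999999999999*y^3 + 2.9619*y^2 + 2.2726*y - 0.6344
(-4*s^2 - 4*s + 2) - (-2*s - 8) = -4*s^2 - 2*s + 10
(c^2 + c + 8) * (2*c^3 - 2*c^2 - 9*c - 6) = 2*c^5 + 5*c^3 - 31*c^2 - 78*c - 48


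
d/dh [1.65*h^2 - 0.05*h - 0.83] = 3.3*h - 0.05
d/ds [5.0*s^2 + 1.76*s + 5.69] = 10.0*s + 1.76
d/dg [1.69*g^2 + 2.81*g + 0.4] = 3.38*g + 2.81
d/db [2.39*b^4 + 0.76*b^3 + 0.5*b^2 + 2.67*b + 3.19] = 9.56*b^3 + 2.28*b^2 + 1.0*b + 2.67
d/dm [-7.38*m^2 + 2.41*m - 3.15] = 2.41 - 14.76*m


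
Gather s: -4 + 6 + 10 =12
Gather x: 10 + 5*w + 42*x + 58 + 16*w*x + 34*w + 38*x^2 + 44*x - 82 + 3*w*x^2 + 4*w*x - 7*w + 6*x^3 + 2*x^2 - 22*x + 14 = 32*w + 6*x^3 + x^2*(3*w + 40) + x*(20*w + 64)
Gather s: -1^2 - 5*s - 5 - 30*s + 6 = -35*s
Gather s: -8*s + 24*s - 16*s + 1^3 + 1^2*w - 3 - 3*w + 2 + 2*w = 0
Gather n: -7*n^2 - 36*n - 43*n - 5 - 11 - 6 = -7*n^2 - 79*n - 22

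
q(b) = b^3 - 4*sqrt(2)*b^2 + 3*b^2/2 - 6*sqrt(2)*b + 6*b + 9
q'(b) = 3*b^2 - 8*sqrt(2)*b + 3*b - 6*sqrt(2) + 6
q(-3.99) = -110.78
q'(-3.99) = 78.45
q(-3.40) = -69.91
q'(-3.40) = 60.46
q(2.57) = -7.87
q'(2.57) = -4.04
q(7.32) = 160.30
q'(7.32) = 97.41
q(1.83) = -3.34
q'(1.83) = -7.65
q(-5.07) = -215.57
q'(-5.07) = 116.78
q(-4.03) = -113.95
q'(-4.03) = 79.74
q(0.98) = 3.51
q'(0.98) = -7.75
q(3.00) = -8.87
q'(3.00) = -0.43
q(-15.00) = -4264.01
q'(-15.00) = 797.22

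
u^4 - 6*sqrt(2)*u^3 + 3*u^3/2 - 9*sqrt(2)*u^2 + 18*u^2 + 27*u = u*(u + 3/2)*(u - 3*sqrt(2))^2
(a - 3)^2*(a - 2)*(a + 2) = a^4 - 6*a^3 + 5*a^2 + 24*a - 36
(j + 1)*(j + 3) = j^2 + 4*j + 3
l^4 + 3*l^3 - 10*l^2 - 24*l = l*(l - 3)*(l + 2)*(l + 4)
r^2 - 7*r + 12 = (r - 4)*(r - 3)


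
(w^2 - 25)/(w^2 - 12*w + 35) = (w + 5)/(w - 7)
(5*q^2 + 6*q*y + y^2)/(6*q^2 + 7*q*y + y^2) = (5*q + y)/(6*q + y)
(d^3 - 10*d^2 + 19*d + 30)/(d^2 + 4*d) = (d^3 - 10*d^2 + 19*d + 30)/(d*(d + 4))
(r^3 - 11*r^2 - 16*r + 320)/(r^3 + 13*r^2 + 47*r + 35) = (r^2 - 16*r + 64)/(r^2 + 8*r + 7)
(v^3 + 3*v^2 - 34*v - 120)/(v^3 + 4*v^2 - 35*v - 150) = (v + 4)/(v + 5)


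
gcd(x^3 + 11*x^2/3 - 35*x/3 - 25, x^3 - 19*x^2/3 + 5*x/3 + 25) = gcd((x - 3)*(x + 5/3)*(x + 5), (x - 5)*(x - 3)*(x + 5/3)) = x^2 - 4*x/3 - 5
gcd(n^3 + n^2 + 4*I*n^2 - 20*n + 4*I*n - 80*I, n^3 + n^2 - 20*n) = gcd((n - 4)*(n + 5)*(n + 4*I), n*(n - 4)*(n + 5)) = n^2 + n - 20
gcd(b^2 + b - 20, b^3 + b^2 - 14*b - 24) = b - 4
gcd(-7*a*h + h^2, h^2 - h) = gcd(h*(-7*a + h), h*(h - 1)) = h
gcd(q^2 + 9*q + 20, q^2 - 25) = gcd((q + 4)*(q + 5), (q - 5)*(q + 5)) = q + 5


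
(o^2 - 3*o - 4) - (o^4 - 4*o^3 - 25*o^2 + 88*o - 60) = -o^4 + 4*o^3 + 26*o^2 - 91*o + 56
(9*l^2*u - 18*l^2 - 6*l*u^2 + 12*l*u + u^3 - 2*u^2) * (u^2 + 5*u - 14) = 9*l^2*u^3 + 27*l^2*u^2 - 216*l^2*u + 252*l^2 - 6*l*u^4 - 18*l*u^3 + 144*l*u^2 - 168*l*u + u^5 + 3*u^4 - 24*u^3 + 28*u^2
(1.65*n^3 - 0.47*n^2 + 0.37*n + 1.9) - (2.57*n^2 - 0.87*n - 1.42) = 1.65*n^3 - 3.04*n^2 + 1.24*n + 3.32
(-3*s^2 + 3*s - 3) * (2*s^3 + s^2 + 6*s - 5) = -6*s^5 + 3*s^4 - 21*s^3 + 30*s^2 - 33*s + 15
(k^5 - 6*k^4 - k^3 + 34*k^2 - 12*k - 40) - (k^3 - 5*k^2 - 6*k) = k^5 - 6*k^4 - 2*k^3 + 39*k^2 - 6*k - 40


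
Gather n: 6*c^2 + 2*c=6*c^2 + 2*c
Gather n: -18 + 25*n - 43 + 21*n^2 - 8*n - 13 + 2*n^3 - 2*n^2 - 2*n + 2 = 2*n^3 + 19*n^2 + 15*n - 72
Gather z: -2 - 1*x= -x - 2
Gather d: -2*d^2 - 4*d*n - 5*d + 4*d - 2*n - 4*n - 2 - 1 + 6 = -2*d^2 + d*(-4*n - 1) - 6*n + 3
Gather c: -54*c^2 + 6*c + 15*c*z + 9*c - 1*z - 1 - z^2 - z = -54*c^2 + c*(15*z + 15) - z^2 - 2*z - 1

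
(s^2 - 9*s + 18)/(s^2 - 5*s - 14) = (-s^2 + 9*s - 18)/(-s^2 + 5*s + 14)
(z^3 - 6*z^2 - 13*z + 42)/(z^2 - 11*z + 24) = (z^3 - 6*z^2 - 13*z + 42)/(z^2 - 11*z + 24)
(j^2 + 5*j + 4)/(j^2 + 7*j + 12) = (j + 1)/(j + 3)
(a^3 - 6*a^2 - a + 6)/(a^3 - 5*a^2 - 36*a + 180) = (a^2 - 1)/(a^2 + a - 30)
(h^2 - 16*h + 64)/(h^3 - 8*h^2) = (h - 8)/h^2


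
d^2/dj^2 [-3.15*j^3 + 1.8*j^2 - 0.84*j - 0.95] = 3.6 - 18.9*j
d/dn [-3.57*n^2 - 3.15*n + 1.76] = -7.14*n - 3.15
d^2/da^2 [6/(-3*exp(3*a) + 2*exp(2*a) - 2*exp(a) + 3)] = 6*(-2*(9*exp(2*a) - 4*exp(a) + 2)^2*exp(a) + (27*exp(2*a) - 8*exp(a) + 2)*(3*exp(3*a) - 2*exp(2*a) + 2*exp(a) - 3))*exp(a)/(3*exp(3*a) - 2*exp(2*a) + 2*exp(a) - 3)^3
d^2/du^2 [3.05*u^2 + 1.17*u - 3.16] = 6.10000000000000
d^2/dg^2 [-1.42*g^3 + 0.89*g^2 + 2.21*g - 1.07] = 1.78 - 8.52*g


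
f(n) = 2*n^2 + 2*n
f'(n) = 4*n + 2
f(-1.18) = 0.42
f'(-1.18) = -2.72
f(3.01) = 24.14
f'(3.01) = 14.04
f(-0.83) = -0.28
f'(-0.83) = -1.32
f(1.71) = 9.27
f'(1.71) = 8.84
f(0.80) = 2.88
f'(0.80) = 5.20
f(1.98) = 11.80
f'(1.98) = 9.92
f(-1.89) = 3.36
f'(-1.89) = -5.56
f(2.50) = 17.50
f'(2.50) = 12.00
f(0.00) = 0.00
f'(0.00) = 2.00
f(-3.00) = 12.00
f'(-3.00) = -10.00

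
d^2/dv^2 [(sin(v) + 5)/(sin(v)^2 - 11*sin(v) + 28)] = (-sin(v)^5 - 31*sin(v)^4 + 335*sin(v)^3 - 323*sin(v)^2 - 2822*sin(v) + 1546)/(sin(v)^2 - 11*sin(v) + 28)^3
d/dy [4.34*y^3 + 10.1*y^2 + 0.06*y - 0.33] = 13.02*y^2 + 20.2*y + 0.06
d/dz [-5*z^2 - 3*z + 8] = -10*z - 3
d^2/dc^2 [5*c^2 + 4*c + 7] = 10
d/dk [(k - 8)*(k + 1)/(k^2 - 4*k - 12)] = (3*k^2 - 8*k + 52)/(k^4 - 8*k^3 - 8*k^2 + 96*k + 144)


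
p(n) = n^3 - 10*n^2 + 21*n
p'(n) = 3*n^2 - 20*n + 21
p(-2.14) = -100.54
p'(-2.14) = 77.54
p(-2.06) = -94.44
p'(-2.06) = 74.93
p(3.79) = -9.61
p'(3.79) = -11.71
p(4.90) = -19.55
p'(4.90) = -4.97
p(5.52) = -20.59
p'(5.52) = 2.01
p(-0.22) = -5.11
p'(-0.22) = 25.55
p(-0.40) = -10.06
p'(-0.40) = 29.48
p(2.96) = 0.48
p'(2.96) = -11.92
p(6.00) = -18.00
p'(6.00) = 9.00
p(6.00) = -18.00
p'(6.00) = 9.00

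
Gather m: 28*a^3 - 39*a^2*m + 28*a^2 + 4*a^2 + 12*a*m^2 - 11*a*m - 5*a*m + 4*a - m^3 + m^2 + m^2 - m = 28*a^3 + 32*a^2 + 4*a - m^3 + m^2*(12*a + 2) + m*(-39*a^2 - 16*a - 1)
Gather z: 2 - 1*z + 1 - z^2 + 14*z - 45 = -z^2 + 13*z - 42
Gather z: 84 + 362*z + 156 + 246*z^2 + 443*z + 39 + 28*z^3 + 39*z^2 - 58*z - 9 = 28*z^3 + 285*z^2 + 747*z + 270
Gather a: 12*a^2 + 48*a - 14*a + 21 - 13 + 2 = 12*a^2 + 34*a + 10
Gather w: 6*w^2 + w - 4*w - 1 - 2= 6*w^2 - 3*w - 3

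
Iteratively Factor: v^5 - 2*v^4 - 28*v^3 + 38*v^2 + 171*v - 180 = (v + 4)*(v^4 - 6*v^3 - 4*v^2 + 54*v - 45) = (v - 5)*(v + 4)*(v^3 - v^2 - 9*v + 9) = (v - 5)*(v + 3)*(v + 4)*(v^2 - 4*v + 3) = (v - 5)*(v - 3)*(v + 3)*(v + 4)*(v - 1)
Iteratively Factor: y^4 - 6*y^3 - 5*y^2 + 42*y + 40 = (y + 2)*(y^3 - 8*y^2 + 11*y + 20) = (y - 4)*(y + 2)*(y^2 - 4*y - 5) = (y - 4)*(y + 1)*(y + 2)*(y - 5)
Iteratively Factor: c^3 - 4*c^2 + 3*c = (c - 1)*(c^2 - 3*c) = (c - 3)*(c - 1)*(c)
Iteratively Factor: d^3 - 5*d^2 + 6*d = (d)*(d^2 - 5*d + 6) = d*(d - 2)*(d - 3)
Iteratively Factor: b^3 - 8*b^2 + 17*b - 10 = (b - 1)*(b^2 - 7*b + 10) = (b - 5)*(b - 1)*(b - 2)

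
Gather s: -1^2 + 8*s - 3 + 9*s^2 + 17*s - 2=9*s^2 + 25*s - 6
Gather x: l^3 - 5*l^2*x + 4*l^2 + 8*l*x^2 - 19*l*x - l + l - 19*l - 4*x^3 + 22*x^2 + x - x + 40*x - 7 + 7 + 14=l^3 + 4*l^2 - 19*l - 4*x^3 + x^2*(8*l + 22) + x*(-5*l^2 - 19*l + 40) + 14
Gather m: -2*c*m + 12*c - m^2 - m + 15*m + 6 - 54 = 12*c - m^2 + m*(14 - 2*c) - 48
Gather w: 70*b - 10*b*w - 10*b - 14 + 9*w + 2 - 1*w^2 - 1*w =60*b - w^2 + w*(8 - 10*b) - 12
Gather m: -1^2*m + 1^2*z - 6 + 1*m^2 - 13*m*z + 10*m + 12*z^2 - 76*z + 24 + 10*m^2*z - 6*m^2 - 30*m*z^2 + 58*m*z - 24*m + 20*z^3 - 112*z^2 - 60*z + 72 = m^2*(10*z - 5) + m*(-30*z^2 + 45*z - 15) + 20*z^3 - 100*z^2 - 135*z + 90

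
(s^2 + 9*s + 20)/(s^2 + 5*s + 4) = (s + 5)/(s + 1)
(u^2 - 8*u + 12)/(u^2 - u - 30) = (u - 2)/(u + 5)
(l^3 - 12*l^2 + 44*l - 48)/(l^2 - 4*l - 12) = (l^2 - 6*l + 8)/(l + 2)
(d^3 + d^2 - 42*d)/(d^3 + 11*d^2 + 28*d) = (d - 6)/(d + 4)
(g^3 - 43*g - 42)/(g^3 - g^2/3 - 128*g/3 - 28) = 3*(g + 1)/(3*g + 2)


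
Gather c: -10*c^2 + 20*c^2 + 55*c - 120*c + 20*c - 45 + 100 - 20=10*c^2 - 45*c + 35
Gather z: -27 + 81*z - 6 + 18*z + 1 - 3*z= 96*z - 32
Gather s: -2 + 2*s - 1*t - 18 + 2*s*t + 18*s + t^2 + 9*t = s*(2*t + 20) + t^2 + 8*t - 20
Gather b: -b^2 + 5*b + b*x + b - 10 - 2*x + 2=-b^2 + b*(x + 6) - 2*x - 8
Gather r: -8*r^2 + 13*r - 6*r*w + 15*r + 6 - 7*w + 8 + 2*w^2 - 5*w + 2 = -8*r^2 + r*(28 - 6*w) + 2*w^2 - 12*w + 16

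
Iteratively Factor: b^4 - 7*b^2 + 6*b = (b - 2)*(b^3 + 2*b^2 - 3*b) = b*(b - 2)*(b^2 + 2*b - 3) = b*(b - 2)*(b - 1)*(b + 3)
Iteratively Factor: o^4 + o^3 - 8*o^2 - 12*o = (o)*(o^3 + o^2 - 8*o - 12) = o*(o + 2)*(o^2 - o - 6) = o*(o - 3)*(o + 2)*(o + 2)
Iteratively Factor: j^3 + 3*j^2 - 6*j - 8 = (j + 1)*(j^2 + 2*j - 8) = (j - 2)*(j + 1)*(j + 4)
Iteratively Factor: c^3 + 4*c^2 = (c + 4)*(c^2) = c*(c + 4)*(c)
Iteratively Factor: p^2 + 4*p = (p + 4)*(p)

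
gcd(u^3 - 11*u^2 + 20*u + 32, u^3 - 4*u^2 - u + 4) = u^2 - 3*u - 4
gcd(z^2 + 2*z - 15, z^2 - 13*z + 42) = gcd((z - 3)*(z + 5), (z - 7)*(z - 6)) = 1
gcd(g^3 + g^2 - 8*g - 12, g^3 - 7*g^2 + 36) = g^2 - g - 6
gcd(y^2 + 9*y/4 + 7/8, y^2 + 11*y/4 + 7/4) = y + 7/4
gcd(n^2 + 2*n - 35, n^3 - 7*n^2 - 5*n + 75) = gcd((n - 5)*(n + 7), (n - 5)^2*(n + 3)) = n - 5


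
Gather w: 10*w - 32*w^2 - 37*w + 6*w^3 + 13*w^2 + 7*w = 6*w^3 - 19*w^2 - 20*w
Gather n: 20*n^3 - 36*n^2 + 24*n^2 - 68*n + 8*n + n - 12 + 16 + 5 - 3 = 20*n^3 - 12*n^2 - 59*n + 6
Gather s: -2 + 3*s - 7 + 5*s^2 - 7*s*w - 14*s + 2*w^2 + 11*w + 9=5*s^2 + s*(-7*w - 11) + 2*w^2 + 11*w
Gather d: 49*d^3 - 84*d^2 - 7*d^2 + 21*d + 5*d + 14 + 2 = 49*d^3 - 91*d^2 + 26*d + 16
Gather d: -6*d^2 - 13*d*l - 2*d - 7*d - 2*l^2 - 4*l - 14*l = -6*d^2 + d*(-13*l - 9) - 2*l^2 - 18*l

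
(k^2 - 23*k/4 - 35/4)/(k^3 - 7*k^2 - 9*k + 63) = (k + 5/4)/(k^2 - 9)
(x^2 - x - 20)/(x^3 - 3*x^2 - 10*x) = (x + 4)/(x*(x + 2))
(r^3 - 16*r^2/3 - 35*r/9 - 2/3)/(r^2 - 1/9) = (3*r^2 - 17*r - 6)/(3*r - 1)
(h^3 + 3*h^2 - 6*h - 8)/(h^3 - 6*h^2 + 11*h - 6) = (h^2 + 5*h + 4)/(h^2 - 4*h + 3)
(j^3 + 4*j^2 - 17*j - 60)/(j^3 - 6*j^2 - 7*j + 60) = (j + 5)/(j - 5)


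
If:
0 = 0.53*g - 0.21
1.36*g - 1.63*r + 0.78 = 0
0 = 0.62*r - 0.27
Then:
No Solution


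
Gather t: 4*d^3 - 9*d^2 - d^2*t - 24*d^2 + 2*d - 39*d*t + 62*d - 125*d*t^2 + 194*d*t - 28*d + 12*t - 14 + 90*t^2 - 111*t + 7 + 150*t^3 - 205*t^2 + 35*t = 4*d^3 - 33*d^2 + 36*d + 150*t^3 + t^2*(-125*d - 115) + t*(-d^2 + 155*d - 64) - 7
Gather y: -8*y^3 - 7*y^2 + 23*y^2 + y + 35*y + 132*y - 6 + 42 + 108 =-8*y^3 + 16*y^2 + 168*y + 144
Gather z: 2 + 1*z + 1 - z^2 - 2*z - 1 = -z^2 - z + 2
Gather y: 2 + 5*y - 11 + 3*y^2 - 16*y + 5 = 3*y^2 - 11*y - 4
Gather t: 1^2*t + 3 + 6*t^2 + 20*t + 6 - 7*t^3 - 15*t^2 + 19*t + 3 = -7*t^3 - 9*t^2 + 40*t + 12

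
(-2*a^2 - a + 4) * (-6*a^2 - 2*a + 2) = 12*a^4 + 10*a^3 - 26*a^2 - 10*a + 8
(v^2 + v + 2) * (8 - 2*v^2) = -2*v^4 - 2*v^3 + 4*v^2 + 8*v + 16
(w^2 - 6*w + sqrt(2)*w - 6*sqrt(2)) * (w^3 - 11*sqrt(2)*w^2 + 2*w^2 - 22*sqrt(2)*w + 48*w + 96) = w^5 - 10*sqrt(2)*w^4 - 4*w^4 + 14*w^3 + 40*sqrt(2)*w^3 - 104*w^2 + 168*sqrt(2)*w^2 - 312*w - 192*sqrt(2)*w - 576*sqrt(2)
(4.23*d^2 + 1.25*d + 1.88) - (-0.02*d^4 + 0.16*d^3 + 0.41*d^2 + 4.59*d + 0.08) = 0.02*d^4 - 0.16*d^3 + 3.82*d^2 - 3.34*d + 1.8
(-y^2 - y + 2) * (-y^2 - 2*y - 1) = y^4 + 3*y^3 + y^2 - 3*y - 2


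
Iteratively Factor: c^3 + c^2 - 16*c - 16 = (c - 4)*(c^2 + 5*c + 4) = (c - 4)*(c + 1)*(c + 4)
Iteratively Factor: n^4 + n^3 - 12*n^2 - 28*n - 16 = (n + 2)*(n^3 - n^2 - 10*n - 8) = (n + 2)^2*(n^2 - 3*n - 4) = (n - 4)*(n + 2)^2*(n + 1)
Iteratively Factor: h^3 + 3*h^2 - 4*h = (h - 1)*(h^2 + 4*h) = (h - 1)*(h + 4)*(h)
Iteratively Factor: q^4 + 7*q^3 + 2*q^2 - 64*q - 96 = (q - 3)*(q^3 + 10*q^2 + 32*q + 32) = (q - 3)*(q + 2)*(q^2 + 8*q + 16) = (q - 3)*(q + 2)*(q + 4)*(q + 4)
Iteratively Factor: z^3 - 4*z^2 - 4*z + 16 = (z - 2)*(z^2 - 2*z - 8) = (z - 2)*(z + 2)*(z - 4)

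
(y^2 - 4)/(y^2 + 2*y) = (y - 2)/y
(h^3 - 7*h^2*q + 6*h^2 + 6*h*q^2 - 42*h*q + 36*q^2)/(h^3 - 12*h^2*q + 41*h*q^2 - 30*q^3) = (-h - 6)/(-h + 5*q)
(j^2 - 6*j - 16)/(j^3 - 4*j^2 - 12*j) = (j - 8)/(j*(j - 6))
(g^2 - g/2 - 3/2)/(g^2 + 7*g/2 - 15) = (2*g^2 - g - 3)/(2*g^2 + 7*g - 30)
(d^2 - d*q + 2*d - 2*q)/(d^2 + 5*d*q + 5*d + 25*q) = (d^2 - d*q + 2*d - 2*q)/(d^2 + 5*d*q + 5*d + 25*q)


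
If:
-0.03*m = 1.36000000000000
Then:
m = -45.33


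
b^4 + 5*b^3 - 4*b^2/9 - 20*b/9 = b*(b - 2/3)*(b + 2/3)*(b + 5)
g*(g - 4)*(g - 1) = g^3 - 5*g^2 + 4*g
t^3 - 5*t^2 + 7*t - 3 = (t - 3)*(t - 1)^2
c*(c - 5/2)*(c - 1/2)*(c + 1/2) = c^4 - 5*c^3/2 - c^2/4 + 5*c/8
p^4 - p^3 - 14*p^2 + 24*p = p*(p - 3)*(p - 2)*(p + 4)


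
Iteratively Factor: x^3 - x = (x)*(x^2 - 1) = x*(x + 1)*(x - 1)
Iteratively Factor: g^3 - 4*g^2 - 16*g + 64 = (g - 4)*(g^2 - 16) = (g - 4)^2*(g + 4)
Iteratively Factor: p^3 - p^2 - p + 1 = (p + 1)*(p^2 - 2*p + 1) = (p - 1)*(p + 1)*(p - 1)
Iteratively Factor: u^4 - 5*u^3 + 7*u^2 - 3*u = (u - 1)*(u^3 - 4*u^2 + 3*u) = (u - 3)*(u - 1)*(u^2 - u) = (u - 3)*(u - 1)^2*(u)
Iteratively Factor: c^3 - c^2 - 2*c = (c - 2)*(c^2 + c) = c*(c - 2)*(c + 1)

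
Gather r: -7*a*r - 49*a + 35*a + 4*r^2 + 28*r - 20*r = -14*a + 4*r^2 + r*(8 - 7*a)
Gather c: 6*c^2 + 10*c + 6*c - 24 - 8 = 6*c^2 + 16*c - 32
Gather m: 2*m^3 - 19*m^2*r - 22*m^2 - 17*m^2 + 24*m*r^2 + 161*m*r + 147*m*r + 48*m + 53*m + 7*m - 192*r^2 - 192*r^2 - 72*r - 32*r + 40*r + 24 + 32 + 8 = 2*m^3 + m^2*(-19*r - 39) + m*(24*r^2 + 308*r + 108) - 384*r^2 - 64*r + 64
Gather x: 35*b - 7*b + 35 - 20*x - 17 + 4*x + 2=28*b - 16*x + 20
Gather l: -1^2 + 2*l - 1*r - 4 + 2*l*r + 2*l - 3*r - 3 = l*(2*r + 4) - 4*r - 8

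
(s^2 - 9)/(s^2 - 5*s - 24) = (s - 3)/(s - 8)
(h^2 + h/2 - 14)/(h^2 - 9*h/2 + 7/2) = (h + 4)/(h - 1)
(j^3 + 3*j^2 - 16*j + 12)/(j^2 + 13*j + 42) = (j^2 - 3*j + 2)/(j + 7)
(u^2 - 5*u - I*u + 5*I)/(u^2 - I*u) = (u - 5)/u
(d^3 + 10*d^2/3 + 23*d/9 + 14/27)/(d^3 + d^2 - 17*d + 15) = (27*d^3 + 90*d^2 + 69*d + 14)/(27*(d^3 + d^2 - 17*d + 15))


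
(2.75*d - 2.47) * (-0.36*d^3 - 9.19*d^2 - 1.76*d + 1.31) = -0.99*d^4 - 24.3833*d^3 + 17.8593*d^2 + 7.9497*d - 3.2357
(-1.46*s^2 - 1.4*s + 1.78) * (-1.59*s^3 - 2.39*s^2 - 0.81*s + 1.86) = 2.3214*s^5 + 5.7154*s^4 + 1.6984*s^3 - 5.8358*s^2 - 4.0458*s + 3.3108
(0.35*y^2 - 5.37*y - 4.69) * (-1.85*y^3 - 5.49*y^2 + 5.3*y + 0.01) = -0.6475*y^5 + 8.013*y^4 + 40.0128*y^3 - 2.7094*y^2 - 24.9107*y - 0.0469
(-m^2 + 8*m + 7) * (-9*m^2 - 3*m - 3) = 9*m^4 - 69*m^3 - 84*m^2 - 45*m - 21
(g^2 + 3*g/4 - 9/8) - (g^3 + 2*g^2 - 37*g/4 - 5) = -g^3 - g^2 + 10*g + 31/8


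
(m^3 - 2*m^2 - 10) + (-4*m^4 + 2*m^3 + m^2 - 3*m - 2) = -4*m^4 + 3*m^3 - m^2 - 3*m - 12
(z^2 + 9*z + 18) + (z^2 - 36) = 2*z^2 + 9*z - 18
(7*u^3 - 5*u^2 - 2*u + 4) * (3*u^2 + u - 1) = 21*u^5 - 8*u^4 - 18*u^3 + 15*u^2 + 6*u - 4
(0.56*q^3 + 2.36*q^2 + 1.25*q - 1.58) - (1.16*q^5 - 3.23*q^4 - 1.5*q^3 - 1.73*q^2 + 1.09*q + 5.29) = -1.16*q^5 + 3.23*q^4 + 2.06*q^3 + 4.09*q^2 + 0.16*q - 6.87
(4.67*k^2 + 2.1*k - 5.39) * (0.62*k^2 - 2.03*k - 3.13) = 2.8954*k^4 - 8.1781*k^3 - 22.2219*k^2 + 4.3687*k + 16.8707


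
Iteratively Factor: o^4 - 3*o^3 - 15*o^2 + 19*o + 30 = (o - 2)*(o^3 - o^2 - 17*o - 15) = (o - 5)*(o - 2)*(o^2 + 4*o + 3) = (o - 5)*(o - 2)*(o + 3)*(o + 1)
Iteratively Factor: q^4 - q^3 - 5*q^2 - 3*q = (q + 1)*(q^3 - 2*q^2 - 3*q) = (q + 1)^2*(q^2 - 3*q) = q*(q + 1)^2*(q - 3)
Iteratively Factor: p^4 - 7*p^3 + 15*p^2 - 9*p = (p - 3)*(p^3 - 4*p^2 + 3*p) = (p - 3)^2*(p^2 - p) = p*(p - 3)^2*(p - 1)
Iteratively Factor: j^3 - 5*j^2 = (j - 5)*(j^2) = j*(j - 5)*(j)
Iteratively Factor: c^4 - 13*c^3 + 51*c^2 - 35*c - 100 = (c - 4)*(c^3 - 9*c^2 + 15*c + 25) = (c - 5)*(c - 4)*(c^2 - 4*c - 5) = (c - 5)*(c - 4)*(c + 1)*(c - 5)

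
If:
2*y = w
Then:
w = 2*y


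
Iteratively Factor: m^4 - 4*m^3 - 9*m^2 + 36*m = (m - 4)*(m^3 - 9*m) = m*(m - 4)*(m^2 - 9) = m*(m - 4)*(m + 3)*(m - 3)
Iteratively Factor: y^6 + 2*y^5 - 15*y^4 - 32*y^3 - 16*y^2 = (y - 4)*(y^5 + 6*y^4 + 9*y^3 + 4*y^2) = (y - 4)*(y + 4)*(y^4 + 2*y^3 + y^2) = (y - 4)*(y + 1)*(y + 4)*(y^3 + y^2) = (y - 4)*(y + 1)^2*(y + 4)*(y^2) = y*(y - 4)*(y + 1)^2*(y + 4)*(y)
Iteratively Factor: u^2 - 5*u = (u - 5)*(u)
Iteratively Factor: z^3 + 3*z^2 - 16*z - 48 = (z - 4)*(z^2 + 7*z + 12) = (z - 4)*(z + 4)*(z + 3)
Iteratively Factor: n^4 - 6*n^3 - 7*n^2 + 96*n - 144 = (n - 4)*(n^3 - 2*n^2 - 15*n + 36) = (n - 4)*(n + 4)*(n^2 - 6*n + 9) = (n - 4)*(n - 3)*(n + 4)*(n - 3)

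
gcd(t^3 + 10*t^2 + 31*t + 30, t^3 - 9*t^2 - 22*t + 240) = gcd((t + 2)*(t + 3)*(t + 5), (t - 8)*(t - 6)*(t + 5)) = t + 5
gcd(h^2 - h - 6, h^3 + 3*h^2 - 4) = h + 2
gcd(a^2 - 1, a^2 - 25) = 1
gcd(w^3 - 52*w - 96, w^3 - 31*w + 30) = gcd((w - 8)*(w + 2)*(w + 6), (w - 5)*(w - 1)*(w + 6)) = w + 6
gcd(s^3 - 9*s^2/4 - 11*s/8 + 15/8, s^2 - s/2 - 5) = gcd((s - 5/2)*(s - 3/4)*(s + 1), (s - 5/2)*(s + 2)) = s - 5/2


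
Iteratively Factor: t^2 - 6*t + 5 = (t - 1)*(t - 5)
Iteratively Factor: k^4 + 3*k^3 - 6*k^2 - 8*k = (k - 2)*(k^3 + 5*k^2 + 4*k) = (k - 2)*(k + 1)*(k^2 + 4*k) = k*(k - 2)*(k + 1)*(k + 4)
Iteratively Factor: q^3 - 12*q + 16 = (q - 2)*(q^2 + 2*q - 8) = (q - 2)*(q + 4)*(q - 2)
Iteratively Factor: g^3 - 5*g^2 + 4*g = (g - 1)*(g^2 - 4*g) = (g - 4)*(g - 1)*(g)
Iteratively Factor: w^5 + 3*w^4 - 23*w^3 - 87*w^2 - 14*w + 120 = (w - 5)*(w^4 + 8*w^3 + 17*w^2 - 2*w - 24) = (w - 5)*(w + 4)*(w^3 + 4*w^2 + w - 6) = (w - 5)*(w + 2)*(w + 4)*(w^2 + 2*w - 3) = (w - 5)*(w + 2)*(w + 3)*(w + 4)*(w - 1)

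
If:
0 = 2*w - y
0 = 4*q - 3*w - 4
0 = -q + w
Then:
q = 4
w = 4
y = 8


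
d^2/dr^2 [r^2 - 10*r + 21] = 2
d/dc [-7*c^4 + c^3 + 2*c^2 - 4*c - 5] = -28*c^3 + 3*c^2 + 4*c - 4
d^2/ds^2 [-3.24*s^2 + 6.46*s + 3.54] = -6.48000000000000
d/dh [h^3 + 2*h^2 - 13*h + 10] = 3*h^2 + 4*h - 13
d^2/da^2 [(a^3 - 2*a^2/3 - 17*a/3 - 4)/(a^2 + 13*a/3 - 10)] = 36*(39*a^3 - 243*a^2 + 117*a - 641)/(27*a^6 + 351*a^5 + 711*a^4 - 4823*a^3 - 7110*a^2 + 35100*a - 27000)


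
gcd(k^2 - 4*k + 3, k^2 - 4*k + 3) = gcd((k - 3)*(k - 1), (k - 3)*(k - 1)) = k^2 - 4*k + 3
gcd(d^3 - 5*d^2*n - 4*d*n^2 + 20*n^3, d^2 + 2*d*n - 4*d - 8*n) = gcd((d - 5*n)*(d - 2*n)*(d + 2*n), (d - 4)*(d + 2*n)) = d + 2*n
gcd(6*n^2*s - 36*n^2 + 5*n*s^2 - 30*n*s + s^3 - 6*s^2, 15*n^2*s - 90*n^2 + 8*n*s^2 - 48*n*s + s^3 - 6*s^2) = 3*n*s - 18*n + s^2 - 6*s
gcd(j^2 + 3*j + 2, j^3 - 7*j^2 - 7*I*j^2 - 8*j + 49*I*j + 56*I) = j + 1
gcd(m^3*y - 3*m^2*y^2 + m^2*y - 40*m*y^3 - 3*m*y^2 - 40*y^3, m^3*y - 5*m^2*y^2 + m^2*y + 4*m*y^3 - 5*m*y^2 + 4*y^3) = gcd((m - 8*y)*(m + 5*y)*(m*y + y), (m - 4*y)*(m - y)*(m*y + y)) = m*y + y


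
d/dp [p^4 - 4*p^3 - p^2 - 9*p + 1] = 4*p^3 - 12*p^2 - 2*p - 9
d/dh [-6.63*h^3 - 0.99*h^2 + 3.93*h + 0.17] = -19.89*h^2 - 1.98*h + 3.93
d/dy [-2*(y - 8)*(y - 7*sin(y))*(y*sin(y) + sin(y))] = 2*(8 - y)*(y - 7*sin(y))*(y*cos(y) + sqrt(2)*sin(y + pi/4)) + 2*(y - 8)*(y + 1)*(7*cos(y) - 1)*sin(y) - 2*(y + 1)*(y - 7*sin(y))*sin(y)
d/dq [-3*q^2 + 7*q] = 7 - 6*q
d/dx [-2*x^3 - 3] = -6*x^2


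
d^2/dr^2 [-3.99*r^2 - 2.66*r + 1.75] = -7.98000000000000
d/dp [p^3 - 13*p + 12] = 3*p^2 - 13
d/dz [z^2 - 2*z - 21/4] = 2*z - 2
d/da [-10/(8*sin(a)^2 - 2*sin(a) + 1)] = 20*(8*sin(a) - 1)*cos(a)/(8*sin(a)^2 - 2*sin(a) + 1)^2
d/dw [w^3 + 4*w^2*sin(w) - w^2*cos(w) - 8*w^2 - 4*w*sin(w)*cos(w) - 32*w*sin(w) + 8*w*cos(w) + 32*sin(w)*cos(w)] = w^2*sin(w) + 4*w^2*cos(w) + 3*w^2 - 34*w*cos(w) - 4*w*cos(2*w) - 16*w - 32*sin(w) - 2*sin(2*w) + 8*cos(w) + 32*cos(2*w)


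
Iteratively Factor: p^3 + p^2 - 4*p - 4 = (p - 2)*(p^2 + 3*p + 2) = (p - 2)*(p + 2)*(p + 1)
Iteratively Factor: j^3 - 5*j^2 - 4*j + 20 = (j + 2)*(j^2 - 7*j + 10) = (j - 5)*(j + 2)*(j - 2)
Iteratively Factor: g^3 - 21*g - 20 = (g - 5)*(g^2 + 5*g + 4) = (g - 5)*(g + 4)*(g + 1)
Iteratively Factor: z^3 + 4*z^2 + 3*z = (z)*(z^2 + 4*z + 3) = z*(z + 1)*(z + 3)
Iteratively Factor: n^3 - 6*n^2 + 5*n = (n - 1)*(n^2 - 5*n) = (n - 5)*(n - 1)*(n)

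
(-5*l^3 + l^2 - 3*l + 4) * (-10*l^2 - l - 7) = 50*l^5 - 5*l^4 + 64*l^3 - 44*l^2 + 17*l - 28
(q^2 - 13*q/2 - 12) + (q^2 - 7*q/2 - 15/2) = 2*q^2 - 10*q - 39/2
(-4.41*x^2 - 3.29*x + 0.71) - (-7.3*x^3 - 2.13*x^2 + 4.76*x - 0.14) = 7.3*x^3 - 2.28*x^2 - 8.05*x + 0.85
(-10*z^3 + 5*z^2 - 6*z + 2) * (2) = -20*z^3 + 10*z^2 - 12*z + 4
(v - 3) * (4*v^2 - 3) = 4*v^3 - 12*v^2 - 3*v + 9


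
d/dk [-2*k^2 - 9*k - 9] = -4*k - 9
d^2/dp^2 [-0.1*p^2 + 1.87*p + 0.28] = -0.200000000000000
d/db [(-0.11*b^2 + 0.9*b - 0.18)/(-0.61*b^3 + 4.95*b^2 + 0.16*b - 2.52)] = (-0.0671*b^4 + 1.098*b^3 - 4.802*b^2 + 2.3364*b - 2.2392)/(0.3721*b^6 - 6.039*b^5 + 24.3073*b^4 + 4.6584*b^3 - 24.9224*b^2 - 0.8064*b + 6.3504)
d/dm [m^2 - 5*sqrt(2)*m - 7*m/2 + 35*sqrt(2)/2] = 2*m - 5*sqrt(2) - 7/2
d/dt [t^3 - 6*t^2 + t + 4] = 3*t^2 - 12*t + 1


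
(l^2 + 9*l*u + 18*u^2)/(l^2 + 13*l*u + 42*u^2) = (l + 3*u)/(l + 7*u)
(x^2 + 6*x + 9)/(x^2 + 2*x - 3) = (x + 3)/(x - 1)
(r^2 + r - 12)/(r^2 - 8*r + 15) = (r + 4)/(r - 5)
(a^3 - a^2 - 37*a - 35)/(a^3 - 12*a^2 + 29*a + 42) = (a + 5)/(a - 6)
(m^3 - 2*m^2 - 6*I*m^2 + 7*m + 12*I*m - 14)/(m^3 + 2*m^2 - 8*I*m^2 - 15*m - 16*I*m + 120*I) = (m^3 + m^2*(-2 - 6*I) + m*(7 + 12*I) - 14)/(m^3 + m^2*(2 - 8*I) + m*(-15 - 16*I) + 120*I)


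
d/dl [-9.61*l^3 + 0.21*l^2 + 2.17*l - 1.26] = -28.83*l^2 + 0.42*l + 2.17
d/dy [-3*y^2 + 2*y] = 2 - 6*y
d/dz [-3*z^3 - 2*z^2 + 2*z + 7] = -9*z^2 - 4*z + 2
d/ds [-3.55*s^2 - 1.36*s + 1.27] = -7.1*s - 1.36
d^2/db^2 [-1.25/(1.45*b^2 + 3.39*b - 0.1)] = (5.25625*b^2 + 12.28875*b - 1.25*(2.9*b + 3.39)*(5.8*b + 6.78) - 0.3625)/(1.45*b^2 + 3.39*b - 0.1)^3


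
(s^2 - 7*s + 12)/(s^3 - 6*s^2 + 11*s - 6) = (s - 4)/(s^2 - 3*s + 2)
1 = 1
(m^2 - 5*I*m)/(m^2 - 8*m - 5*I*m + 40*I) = m/(m - 8)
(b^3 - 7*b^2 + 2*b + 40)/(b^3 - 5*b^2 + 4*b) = (b^2 - 3*b - 10)/(b*(b - 1))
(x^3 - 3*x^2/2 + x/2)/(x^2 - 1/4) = 2*x*(x - 1)/(2*x + 1)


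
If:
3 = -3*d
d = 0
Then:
No Solution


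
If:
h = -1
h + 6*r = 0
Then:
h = -1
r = 1/6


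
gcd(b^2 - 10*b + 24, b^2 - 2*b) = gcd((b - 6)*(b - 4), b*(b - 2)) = 1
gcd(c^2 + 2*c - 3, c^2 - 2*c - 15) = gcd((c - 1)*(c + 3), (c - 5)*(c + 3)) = c + 3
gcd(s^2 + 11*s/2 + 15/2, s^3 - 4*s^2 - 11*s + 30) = s + 3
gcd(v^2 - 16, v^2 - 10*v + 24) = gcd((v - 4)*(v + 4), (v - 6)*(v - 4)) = v - 4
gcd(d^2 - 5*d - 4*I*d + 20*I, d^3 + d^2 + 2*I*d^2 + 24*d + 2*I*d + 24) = d - 4*I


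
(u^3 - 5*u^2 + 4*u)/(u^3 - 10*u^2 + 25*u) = (u^2 - 5*u + 4)/(u^2 - 10*u + 25)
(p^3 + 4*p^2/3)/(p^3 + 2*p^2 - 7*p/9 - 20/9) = 3*p^2/(3*p^2 + 2*p - 5)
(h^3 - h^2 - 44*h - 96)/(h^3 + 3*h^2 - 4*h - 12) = (h^2 - 4*h - 32)/(h^2 - 4)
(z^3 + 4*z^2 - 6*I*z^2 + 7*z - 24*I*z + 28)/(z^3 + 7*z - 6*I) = (z^3 + z^2*(4 - 6*I) + z*(7 - 24*I) + 28)/(z^3 + 7*z - 6*I)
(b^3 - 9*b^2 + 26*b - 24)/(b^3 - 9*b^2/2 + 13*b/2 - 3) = 2*(b^2 - 7*b + 12)/(2*b^2 - 5*b + 3)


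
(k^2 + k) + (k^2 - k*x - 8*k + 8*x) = 2*k^2 - k*x - 7*k + 8*x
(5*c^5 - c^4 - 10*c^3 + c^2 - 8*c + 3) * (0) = 0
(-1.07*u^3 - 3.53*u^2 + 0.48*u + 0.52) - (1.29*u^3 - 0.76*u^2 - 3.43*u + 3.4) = -2.36*u^3 - 2.77*u^2 + 3.91*u - 2.88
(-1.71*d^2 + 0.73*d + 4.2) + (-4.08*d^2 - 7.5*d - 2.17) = -5.79*d^2 - 6.77*d + 2.03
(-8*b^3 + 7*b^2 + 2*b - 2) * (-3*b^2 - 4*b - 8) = 24*b^5 + 11*b^4 + 30*b^3 - 58*b^2 - 8*b + 16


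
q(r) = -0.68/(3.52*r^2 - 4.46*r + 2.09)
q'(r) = -0.68*(4.46 - 7.04*r)/(3.52*r^2 - 4.46*r + 2.09)^2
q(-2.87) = -0.02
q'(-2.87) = -0.01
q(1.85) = -0.12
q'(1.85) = 0.17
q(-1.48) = -0.04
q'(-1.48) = -0.04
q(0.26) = -0.58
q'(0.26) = -1.31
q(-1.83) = -0.03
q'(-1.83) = -0.02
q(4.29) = -0.01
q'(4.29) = 0.01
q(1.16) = -0.41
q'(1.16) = 0.92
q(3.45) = -0.02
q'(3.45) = 0.02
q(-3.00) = -0.01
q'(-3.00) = -0.01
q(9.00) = -0.00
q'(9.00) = 0.00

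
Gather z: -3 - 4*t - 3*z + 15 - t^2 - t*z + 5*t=-t^2 + t + z*(-t - 3) + 12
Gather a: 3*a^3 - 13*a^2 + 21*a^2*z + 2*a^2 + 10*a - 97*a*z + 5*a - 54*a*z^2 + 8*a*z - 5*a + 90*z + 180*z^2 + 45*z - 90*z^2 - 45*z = 3*a^3 + a^2*(21*z - 11) + a*(-54*z^2 - 89*z + 10) + 90*z^2 + 90*z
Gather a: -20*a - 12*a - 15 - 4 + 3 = -32*a - 16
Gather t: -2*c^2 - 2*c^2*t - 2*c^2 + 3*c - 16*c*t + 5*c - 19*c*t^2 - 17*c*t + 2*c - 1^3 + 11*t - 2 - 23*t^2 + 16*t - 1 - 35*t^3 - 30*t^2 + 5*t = -4*c^2 + 10*c - 35*t^3 + t^2*(-19*c - 53) + t*(-2*c^2 - 33*c + 32) - 4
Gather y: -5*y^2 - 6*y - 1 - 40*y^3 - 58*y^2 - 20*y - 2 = -40*y^3 - 63*y^2 - 26*y - 3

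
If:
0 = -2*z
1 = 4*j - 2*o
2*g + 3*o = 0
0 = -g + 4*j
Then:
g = 3/7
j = 3/28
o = -2/7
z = 0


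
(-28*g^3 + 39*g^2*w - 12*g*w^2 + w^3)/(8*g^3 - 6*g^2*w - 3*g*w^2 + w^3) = (-7*g + w)/(2*g + w)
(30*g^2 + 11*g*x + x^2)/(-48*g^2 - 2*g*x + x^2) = (5*g + x)/(-8*g + x)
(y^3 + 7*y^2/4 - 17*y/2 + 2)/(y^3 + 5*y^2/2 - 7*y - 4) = (4*y - 1)/(2*(2*y + 1))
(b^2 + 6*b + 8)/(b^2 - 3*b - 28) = (b + 2)/(b - 7)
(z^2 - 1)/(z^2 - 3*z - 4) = (z - 1)/(z - 4)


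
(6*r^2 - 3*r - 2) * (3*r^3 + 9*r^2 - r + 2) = 18*r^5 + 45*r^4 - 39*r^3 - 3*r^2 - 4*r - 4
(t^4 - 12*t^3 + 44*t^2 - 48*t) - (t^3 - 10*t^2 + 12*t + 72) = t^4 - 13*t^3 + 54*t^2 - 60*t - 72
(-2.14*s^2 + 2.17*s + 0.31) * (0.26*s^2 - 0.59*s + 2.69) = -0.5564*s^4 + 1.8268*s^3 - 6.9563*s^2 + 5.6544*s + 0.8339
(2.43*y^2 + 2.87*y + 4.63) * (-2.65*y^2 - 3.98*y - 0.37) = -6.4395*y^4 - 17.2769*y^3 - 24.5912*y^2 - 19.4893*y - 1.7131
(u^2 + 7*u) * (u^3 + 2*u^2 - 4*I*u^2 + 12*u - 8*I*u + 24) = u^5 + 9*u^4 - 4*I*u^4 + 26*u^3 - 36*I*u^3 + 108*u^2 - 56*I*u^2 + 168*u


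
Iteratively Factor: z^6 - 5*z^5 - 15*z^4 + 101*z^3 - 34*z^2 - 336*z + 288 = (z + 2)*(z^5 - 7*z^4 - z^3 + 103*z^2 - 240*z + 144) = (z - 1)*(z + 2)*(z^4 - 6*z^3 - 7*z^2 + 96*z - 144) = (z - 3)*(z - 1)*(z + 2)*(z^3 - 3*z^2 - 16*z + 48) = (z - 3)*(z - 1)*(z + 2)*(z + 4)*(z^2 - 7*z + 12) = (z - 3)^2*(z - 1)*(z + 2)*(z + 4)*(z - 4)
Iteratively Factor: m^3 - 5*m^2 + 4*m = (m - 4)*(m^2 - m) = (m - 4)*(m - 1)*(m)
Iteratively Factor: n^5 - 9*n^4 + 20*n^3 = (n)*(n^4 - 9*n^3 + 20*n^2) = n*(n - 4)*(n^3 - 5*n^2) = n*(n - 5)*(n - 4)*(n^2) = n^2*(n - 5)*(n - 4)*(n)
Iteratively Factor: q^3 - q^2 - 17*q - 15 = (q + 3)*(q^2 - 4*q - 5) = (q - 5)*(q + 3)*(q + 1)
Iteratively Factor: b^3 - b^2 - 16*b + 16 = (b - 4)*(b^2 + 3*b - 4) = (b - 4)*(b + 4)*(b - 1)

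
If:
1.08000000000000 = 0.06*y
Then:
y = 18.00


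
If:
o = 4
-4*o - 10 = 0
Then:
No Solution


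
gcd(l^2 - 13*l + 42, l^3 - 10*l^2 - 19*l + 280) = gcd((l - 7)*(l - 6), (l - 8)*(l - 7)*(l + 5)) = l - 7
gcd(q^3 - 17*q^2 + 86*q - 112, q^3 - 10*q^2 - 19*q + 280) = q^2 - 15*q + 56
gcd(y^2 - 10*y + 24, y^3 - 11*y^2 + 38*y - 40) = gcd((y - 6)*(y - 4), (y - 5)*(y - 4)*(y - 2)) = y - 4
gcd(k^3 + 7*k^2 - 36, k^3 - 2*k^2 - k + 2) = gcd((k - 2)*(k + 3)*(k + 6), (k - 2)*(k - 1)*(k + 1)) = k - 2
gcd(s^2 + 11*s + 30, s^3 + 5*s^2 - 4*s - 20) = s + 5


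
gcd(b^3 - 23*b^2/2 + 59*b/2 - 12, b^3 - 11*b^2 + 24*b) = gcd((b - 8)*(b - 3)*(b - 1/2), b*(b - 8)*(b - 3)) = b^2 - 11*b + 24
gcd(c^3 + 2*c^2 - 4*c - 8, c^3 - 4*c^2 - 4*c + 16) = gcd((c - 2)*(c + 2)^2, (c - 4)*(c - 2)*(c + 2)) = c^2 - 4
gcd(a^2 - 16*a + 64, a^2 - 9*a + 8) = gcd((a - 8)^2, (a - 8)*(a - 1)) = a - 8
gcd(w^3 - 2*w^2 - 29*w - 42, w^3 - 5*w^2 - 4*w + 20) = w + 2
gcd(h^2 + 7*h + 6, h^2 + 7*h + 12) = 1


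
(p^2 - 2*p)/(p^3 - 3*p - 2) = p/(p^2 + 2*p + 1)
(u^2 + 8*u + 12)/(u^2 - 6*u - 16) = (u + 6)/(u - 8)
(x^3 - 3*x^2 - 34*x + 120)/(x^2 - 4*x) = x + 1 - 30/x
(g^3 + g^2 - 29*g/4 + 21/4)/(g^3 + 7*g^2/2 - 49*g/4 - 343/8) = 2*(2*g^2 - 5*g + 3)/(4*g^2 - 49)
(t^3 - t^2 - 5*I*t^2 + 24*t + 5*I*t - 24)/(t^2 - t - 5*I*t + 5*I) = (t^2 - 5*I*t + 24)/(t - 5*I)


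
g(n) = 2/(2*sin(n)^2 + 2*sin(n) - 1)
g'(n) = 2*(-4*sin(n)*cos(n) - 2*cos(n))/(2*sin(n)^2 + 2*sin(n) - 1)^2 = -(4*sin(2*n) + 4*cos(n))/(2*sin(n) - cos(2*n))^2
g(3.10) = -2.19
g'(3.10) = 5.19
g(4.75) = -2.00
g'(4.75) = 0.15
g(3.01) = -2.84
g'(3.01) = 10.13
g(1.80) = 0.70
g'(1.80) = 0.33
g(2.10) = 0.90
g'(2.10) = 1.12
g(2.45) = 1.84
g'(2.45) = 5.91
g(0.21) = -4.03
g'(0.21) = -22.52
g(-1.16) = -1.74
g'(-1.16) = 1.00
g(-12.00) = 3.08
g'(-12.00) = -16.62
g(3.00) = -2.95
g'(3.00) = 11.05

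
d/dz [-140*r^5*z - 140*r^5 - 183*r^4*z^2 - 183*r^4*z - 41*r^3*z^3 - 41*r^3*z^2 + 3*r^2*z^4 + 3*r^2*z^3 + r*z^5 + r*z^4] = r*(-140*r^4 - 366*r^3*z - 183*r^3 - 123*r^2*z^2 - 82*r^2*z + 12*r*z^3 + 9*r*z^2 + 5*z^4 + 4*z^3)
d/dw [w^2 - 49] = 2*w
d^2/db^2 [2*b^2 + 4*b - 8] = 4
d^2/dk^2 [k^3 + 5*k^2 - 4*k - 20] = 6*k + 10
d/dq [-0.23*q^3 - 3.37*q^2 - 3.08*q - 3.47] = -0.69*q^2 - 6.74*q - 3.08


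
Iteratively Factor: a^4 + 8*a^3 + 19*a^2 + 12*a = (a + 1)*(a^3 + 7*a^2 + 12*a) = (a + 1)*(a + 4)*(a^2 + 3*a) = (a + 1)*(a + 3)*(a + 4)*(a)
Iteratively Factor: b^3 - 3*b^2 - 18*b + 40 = (b - 5)*(b^2 + 2*b - 8) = (b - 5)*(b + 4)*(b - 2)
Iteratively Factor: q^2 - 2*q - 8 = (q - 4)*(q + 2)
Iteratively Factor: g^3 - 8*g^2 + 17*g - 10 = (g - 1)*(g^2 - 7*g + 10) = (g - 5)*(g - 1)*(g - 2)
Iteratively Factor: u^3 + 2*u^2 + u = (u + 1)*(u^2 + u) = u*(u + 1)*(u + 1)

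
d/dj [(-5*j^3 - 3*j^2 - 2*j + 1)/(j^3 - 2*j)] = (3*j^4 + 24*j^3 + 3*j^2 + 2)/(j^2*(j^4 - 4*j^2 + 4))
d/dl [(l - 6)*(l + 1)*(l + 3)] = 3*l^2 - 4*l - 21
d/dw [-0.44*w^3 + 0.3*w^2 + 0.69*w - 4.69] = -1.32*w^2 + 0.6*w + 0.69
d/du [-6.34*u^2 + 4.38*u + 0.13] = 4.38 - 12.68*u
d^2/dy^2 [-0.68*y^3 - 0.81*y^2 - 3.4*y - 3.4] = -4.08*y - 1.62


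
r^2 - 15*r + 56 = (r - 8)*(r - 7)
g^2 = g^2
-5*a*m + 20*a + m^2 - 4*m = (-5*a + m)*(m - 4)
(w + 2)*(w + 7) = w^2 + 9*w + 14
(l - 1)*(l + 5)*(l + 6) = l^3 + 10*l^2 + 19*l - 30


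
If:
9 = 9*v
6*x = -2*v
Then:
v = 1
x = -1/3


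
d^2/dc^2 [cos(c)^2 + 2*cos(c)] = -2*cos(c) - 2*cos(2*c)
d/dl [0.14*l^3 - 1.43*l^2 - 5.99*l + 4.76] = 0.42*l^2 - 2.86*l - 5.99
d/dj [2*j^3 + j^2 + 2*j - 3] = 6*j^2 + 2*j + 2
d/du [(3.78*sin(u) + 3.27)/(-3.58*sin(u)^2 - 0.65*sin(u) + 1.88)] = (13.5324*sin(u)^2 + 23.4132*sin(u) + 9.2319)*cos(u)/(12.8164*sin(u)^4 + 4.654*sin(u)^3 - 13.0383*sin(u)^2 - 2.444*sin(u) + 3.5344)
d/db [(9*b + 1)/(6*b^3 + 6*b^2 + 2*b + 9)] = (-108*b^3 - 72*b^2 - 12*b + 79)/(36*b^6 + 72*b^5 + 60*b^4 + 132*b^3 + 112*b^2 + 36*b + 81)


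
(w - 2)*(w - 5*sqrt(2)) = w^2 - 5*sqrt(2)*w - 2*w + 10*sqrt(2)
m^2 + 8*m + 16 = (m + 4)^2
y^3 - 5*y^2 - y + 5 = (y - 5)*(y - 1)*(y + 1)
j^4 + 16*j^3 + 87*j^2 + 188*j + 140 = (j + 2)^2*(j + 5)*(j + 7)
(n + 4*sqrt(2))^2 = n^2 + 8*sqrt(2)*n + 32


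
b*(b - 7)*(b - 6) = b^3 - 13*b^2 + 42*b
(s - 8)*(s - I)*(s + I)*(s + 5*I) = s^4 - 8*s^3 + 5*I*s^3 + s^2 - 40*I*s^2 - 8*s + 5*I*s - 40*I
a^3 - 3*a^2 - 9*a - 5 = (a - 5)*(a + 1)^2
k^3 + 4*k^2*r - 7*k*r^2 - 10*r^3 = (k - 2*r)*(k + r)*(k + 5*r)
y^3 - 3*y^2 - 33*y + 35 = (y - 7)*(y - 1)*(y + 5)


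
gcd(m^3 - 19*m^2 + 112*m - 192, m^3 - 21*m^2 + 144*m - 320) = m^2 - 16*m + 64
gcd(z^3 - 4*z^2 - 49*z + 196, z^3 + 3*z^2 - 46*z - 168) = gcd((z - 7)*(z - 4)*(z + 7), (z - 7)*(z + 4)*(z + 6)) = z - 7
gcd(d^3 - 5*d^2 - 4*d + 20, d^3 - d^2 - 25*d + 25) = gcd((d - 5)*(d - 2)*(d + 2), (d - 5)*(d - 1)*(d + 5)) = d - 5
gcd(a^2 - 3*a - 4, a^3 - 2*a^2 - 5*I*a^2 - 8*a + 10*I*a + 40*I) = a - 4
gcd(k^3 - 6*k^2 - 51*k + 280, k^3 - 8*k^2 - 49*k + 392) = k^2 - k - 56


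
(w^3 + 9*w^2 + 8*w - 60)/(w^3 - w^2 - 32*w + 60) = (w + 5)/(w - 5)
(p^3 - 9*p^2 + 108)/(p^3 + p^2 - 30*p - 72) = (p - 6)/(p + 4)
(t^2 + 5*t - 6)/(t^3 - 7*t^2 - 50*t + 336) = (t^2 + 5*t - 6)/(t^3 - 7*t^2 - 50*t + 336)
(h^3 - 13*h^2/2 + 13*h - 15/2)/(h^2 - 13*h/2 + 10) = (h^2 - 4*h + 3)/(h - 4)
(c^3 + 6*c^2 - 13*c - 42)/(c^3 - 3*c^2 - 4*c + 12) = (c + 7)/(c - 2)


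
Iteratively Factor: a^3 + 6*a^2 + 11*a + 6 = (a + 2)*(a^2 + 4*a + 3) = (a + 2)*(a + 3)*(a + 1)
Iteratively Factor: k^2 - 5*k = (k)*(k - 5)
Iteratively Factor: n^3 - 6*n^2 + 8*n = (n)*(n^2 - 6*n + 8) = n*(n - 4)*(n - 2)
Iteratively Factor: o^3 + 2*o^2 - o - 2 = (o + 1)*(o^2 + o - 2) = (o + 1)*(o + 2)*(o - 1)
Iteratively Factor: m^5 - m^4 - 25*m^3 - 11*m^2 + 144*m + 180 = (m + 2)*(m^4 - 3*m^3 - 19*m^2 + 27*m + 90) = (m + 2)*(m + 3)*(m^3 - 6*m^2 - m + 30) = (m + 2)^2*(m + 3)*(m^2 - 8*m + 15) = (m - 5)*(m + 2)^2*(m + 3)*(m - 3)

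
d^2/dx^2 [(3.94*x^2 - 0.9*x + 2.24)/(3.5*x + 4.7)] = 258.5592/(42.875*x^3 + 172.725*x^2 + 231.945*x + 103.823)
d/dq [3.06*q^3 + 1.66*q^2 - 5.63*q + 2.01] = 9.18*q^2 + 3.32*q - 5.63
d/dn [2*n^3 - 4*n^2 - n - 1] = 6*n^2 - 8*n - 1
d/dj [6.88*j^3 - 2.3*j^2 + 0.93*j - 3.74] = 20.64*j^2 - 4.6*j + 0.93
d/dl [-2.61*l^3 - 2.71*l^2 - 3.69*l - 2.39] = -7.83*l^2 - 5.42*l - 3.69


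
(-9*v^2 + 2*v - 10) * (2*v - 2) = -18*v^3 + 22*v^2 - 24*v + 20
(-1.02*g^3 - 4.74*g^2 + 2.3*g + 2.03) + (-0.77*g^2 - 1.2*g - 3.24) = -1.02*g^3 - 5.51*g^2 + 1.1*g - 1.21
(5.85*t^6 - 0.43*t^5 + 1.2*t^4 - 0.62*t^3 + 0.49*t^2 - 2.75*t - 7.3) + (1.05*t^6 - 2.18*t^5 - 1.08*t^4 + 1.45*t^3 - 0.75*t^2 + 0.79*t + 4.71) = 6.9*t^6 - 2.61*t^5 + 0.12*t^4 + 0.83*t^3 - 0.26*t^2 - 1.96*t - 2.59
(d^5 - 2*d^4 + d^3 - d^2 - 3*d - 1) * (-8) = -8*d^5 + 16*d^4 - 8*d^3 + 8*d^2 + 24*d + 8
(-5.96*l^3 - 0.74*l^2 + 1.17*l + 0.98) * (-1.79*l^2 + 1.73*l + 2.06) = 10.6684*l^5 - 8.9862*l^4 - 15.6521*l^3 - 1.2545*l^2 + 4.1056*l + 2.0188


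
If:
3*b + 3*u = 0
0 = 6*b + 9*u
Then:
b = 0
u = 0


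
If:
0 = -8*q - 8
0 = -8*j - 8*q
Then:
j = 1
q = -1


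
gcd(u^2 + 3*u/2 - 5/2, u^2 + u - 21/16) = 1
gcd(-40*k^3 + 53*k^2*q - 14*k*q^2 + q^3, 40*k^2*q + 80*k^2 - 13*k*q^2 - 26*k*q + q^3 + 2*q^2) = 40*k^2 - 13*k*q + q^2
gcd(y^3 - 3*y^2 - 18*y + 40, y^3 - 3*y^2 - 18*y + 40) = y^3 - 3*y^2 - 18*y + 40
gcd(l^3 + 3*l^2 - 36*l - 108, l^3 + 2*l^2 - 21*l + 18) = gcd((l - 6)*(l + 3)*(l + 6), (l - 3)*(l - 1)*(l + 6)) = l + 6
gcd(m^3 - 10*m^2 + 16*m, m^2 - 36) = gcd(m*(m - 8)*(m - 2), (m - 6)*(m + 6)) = 1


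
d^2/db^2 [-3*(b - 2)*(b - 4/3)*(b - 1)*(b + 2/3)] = -36*b^2 + 66*b - 56/3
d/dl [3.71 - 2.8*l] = -2.80000000000000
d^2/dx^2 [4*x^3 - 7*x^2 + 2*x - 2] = 24*x - 14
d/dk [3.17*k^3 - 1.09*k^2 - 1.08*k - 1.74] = 9.51*k^2 - 2.18*k - 1.08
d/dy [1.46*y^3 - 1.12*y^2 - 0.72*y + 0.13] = 4.38*y^2 - 2.24*y - 0.72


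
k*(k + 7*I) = k^2 + 7*I*k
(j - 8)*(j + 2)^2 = j^3 - 4*j^2 - 28*j - 32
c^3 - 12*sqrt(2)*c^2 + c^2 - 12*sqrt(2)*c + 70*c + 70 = (c + 1)*(c - 7*sqrt(2))*(c - 5*sqrt(2))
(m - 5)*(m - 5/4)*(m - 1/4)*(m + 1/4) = m^4 - 25*m^3/4 + 99*m^2/16 + 25*m/64 - 25/64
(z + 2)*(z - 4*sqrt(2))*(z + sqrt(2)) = z^3 - 3*sqrt(2)*z^2 + 2*z^2 - 6*sqrt(2)*z - 8*z - 16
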